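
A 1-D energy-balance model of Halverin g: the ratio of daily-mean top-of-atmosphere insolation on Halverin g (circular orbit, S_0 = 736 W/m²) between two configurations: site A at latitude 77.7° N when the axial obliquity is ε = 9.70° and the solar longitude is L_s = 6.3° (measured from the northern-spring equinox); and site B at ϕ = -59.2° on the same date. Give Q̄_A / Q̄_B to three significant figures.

Q̄_A / Q̄_B ≈ 0.497

— Configuration A (ϕ=+77.7°):
Solar declination: sin δ = sin ε · sin L_s = sin 9.70° × sin 6.3° = 0.01849, so δ = +1.059°.
cos h₀ = −tan(+77.7°) tan(+1.059°) = -0.0848, h₀ = 1.6557 rad.
Bracket: h₀ sin ϕ sin δ + cos ϕ cos δ sin h₀ = 1.6557×0.97705×0.01849 + 0.21303×0.99983×0.99640 = 0.029911 + 0.212227 = 0.242138.
Q̄ = (S_0/π) × [bracket] = (736/π) × 0.242138 = 56.727 W/m².
— Configuration B (ϕ=-59.2°):
cos h₀ = −tan(-59.2°) tan(+1.059°) = 0.0310, h₀ = 1.5398 rad.
Bracket: h₀ sin ϕ sin δ + cos ϕ cos δ sin h₀ = 1.5398×-0.85896×0.01849 + 0.51204×0.99983×0.99952 = -0.024455 + 0.511707 = 0.487252.
Q̄ = (S_0/π) × [bracket] = (736/π) × 0.487252 = 114.15 W/m².
Ratio Q̄_A / Q̄_B = 56.727 / 114.15 = 0.4970.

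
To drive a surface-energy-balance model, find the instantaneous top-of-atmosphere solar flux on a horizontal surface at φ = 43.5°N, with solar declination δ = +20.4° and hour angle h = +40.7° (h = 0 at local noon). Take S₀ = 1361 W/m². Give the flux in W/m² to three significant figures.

1.03e+03 W/m²

cos θ_z = sin φ sin δ + cos φ cos δ cos h = 0.239941 + 0.515441 = 0.755382.
Flux = S₀ · cos θ_z = 1361 × 0.755382 = 1028 W/m².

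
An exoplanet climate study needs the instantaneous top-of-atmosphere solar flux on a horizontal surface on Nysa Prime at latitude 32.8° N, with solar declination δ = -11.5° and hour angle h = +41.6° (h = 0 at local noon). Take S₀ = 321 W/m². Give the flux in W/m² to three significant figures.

163 W/m²

cos θ_z = sin φ sin δ + cos φ cos δ cos h = -0.107999 + 0.615955 = 0.507956.
Flux = S₀ · cos θ_z = 321 × 0.507956 = 163.1 W/m².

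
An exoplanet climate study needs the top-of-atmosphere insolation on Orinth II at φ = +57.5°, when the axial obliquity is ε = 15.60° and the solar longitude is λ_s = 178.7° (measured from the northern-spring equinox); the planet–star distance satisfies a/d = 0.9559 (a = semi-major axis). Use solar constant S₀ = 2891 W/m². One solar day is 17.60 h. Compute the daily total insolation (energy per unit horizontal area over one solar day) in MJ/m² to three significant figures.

29.1 MJ/m²

Solar declination: sin δ = sin ε · sin λ_s = sin 15.60° × sin 178.7° = 0.00610, so δ = +0.350°.
cos H₀ = −tan(+57.5°) tan(+0.350°) = -0.0096, H₀ = 1.5804 rad.
Bracket: H₀ sin φ sin δ + cos φ cos δ sin H₀ = 1.5804×0.84339×0.00610 + 0.53730×0.99998×0.99995 = 0.008131 + 0.537262 = 0.545393.
Inverse-square distance factor (a/d)² = 0.9559² = 0.913745.
Q̄ = (S₀/π) × 0.913745 × [bracket] = (2891/π) × 0.913745 × 0.545393 = 458.60 W/m².
Daily total = Q̄ × 17.60 h × 3600 s/h = 458.60 × 17.60 × 3600 / 10⁶ = 29.06 MJ/m².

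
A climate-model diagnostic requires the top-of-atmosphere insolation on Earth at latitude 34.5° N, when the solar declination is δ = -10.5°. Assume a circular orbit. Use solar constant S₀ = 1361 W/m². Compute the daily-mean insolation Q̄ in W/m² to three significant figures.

cos H₀ = −tan(+34.5°) tan(-10.500°) = 0.1274, H₀ = 1.4431 rad.
Bracket: H₀ sin φ sin δ + cos φ cos δ sin H₀ = 1.4431×0.56641×-0.18224 + 0.82413×0.98325×0.99185 = -0.148960 + 0.803722 = 0.654762.
Q̄ = (S₀/π) × [bracket] = (1361/π) × 0.654762 = 283.7 W/m².

Q̄ ≈ 284 W/m²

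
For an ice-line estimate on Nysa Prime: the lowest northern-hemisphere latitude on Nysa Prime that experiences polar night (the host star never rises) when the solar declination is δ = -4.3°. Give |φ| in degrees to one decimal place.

|φ| = 85.7°

Polar night requires cos H₀ = −tan φ tan δ ≥ 1, i.e. tan φ tan δ ≤ −1.
The boundary is |tan φ| · |tan δ| = 1, so |φ| = 90° − |δ| = 90° − 4.3° = 85.7° in the northern hemisphere.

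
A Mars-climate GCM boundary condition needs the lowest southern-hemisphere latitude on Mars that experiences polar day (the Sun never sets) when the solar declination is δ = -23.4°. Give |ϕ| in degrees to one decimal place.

|ϕ| = 66.6°

Polar day requires cos h₀ = −tan ϕ tan δ ≤ −1, i.e. tan ϕ tan δ ≥ 1.
The boundary is |tan ϕ| · |tan δ| = 1, so |ϕ| = 90° − |δ| = 90° − 23.4° = 66.6° in the southern hemisphere.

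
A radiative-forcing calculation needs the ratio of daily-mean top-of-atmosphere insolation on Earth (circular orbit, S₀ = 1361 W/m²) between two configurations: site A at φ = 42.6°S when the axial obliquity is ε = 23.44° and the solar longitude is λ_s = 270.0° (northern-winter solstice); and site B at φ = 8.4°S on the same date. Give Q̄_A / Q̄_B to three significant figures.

— Configuration A (φ=-42.6°):
Solar declination: sin δ = sin ε · sin λ_s = sin 23.44° × sin 270.0° = -0.39779, so δ = -23.440°.
cos H₀ = −tan(-42.6°) tan(-23.440°) = -0.3987, H₀ = 1.9809 rad.
Bracket: H₀ sin φ sin δ + cos φ cos δ sin H₀ = 1.9809×-0.67688×-0.39779 + 0.73610×0.91748×0.91709 = 0.533369 + 0.619363 = 1.152732.
Q̄ = (S₀/π) × [bracket] = (1361/π) × 1.152732 = 499.39 W/m².
— Configuration B (φ=-8.4°):
cos H₀ = −tan(-8.4°) tan(-23.440°) = -0.0640, H₀ = 1.6349 rad.
Bracket: H₀ sin φ sin δ + cos φ cos δ sin H₀ = 1.6349×-0.14608×-0.39779 + 0.98927×0.91748×0.99795 = 0.095003 + 0.905775 = 1.000778.
Q̄ = (S₀/π) × [bracket] = (1361/π) × 1.000778 = 433.56 W/m².
Ratio Q̄_A / Q̄_B = 499.39 / 433.56 = 1.152.

Q̄_A / Q̄_B ≈ 1.15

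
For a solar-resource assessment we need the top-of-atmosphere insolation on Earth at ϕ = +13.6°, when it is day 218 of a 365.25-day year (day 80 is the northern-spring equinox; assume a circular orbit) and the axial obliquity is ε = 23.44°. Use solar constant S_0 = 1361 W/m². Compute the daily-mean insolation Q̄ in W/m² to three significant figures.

Q̄ ≈ 450 W/m²

Solar longitude: L_s = 360° × (218 − 80)/365.25 = 136.016°.
sin δ = sin 23.44° × sin 136.016° = 0.27625, so δ = +16.036°.
cos h₀ = −tan(+13.6°) tan(+16.036°) = -0.0695, h₀ = 1.6404 rad.
Bracket: h₀ sin ϕ sin δ + cos ϕ cos δ sin h₀ = 1.6404×0.23514×0.27625 + 0.97196×0.96109×0.99758 = 0.106556 + 0.931880 = 1.038436.
Q̄ = (S_0/π) × [bracket] = (1361/π) × 1.038436 = 449.9 W/m².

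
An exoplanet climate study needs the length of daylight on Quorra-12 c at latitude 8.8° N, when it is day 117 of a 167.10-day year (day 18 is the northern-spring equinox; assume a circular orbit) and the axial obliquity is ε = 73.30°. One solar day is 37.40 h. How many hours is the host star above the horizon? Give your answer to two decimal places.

Solar longitude: L_s = 360° × (117 − 18)/167.10 = 213.285°.
sin δ = sin 73.30° × sin 213.285° = -0.52566, so δ = -31.713°.
cos h₀ = −tan ϕ · tan δ = −tan(+8.8°) × tan(-31.713°) = 0.0957, so h₀ = 1.4750 rad = 84.51°.
Daylight = 2h₀/(2π) × 37.40 h = (1.4750/π) × 37.40 = 17.56 h.

17.56 h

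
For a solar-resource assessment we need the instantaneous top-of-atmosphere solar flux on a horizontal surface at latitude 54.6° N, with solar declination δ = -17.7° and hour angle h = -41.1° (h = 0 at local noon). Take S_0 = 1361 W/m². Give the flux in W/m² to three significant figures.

cos θ_z = sin ϕ sin δ + cos ϕ cos δ cos h = -0.247826 + 0.415861 = 0.168035.
Flux = S_0 · cos θ_z = 1361 × 0.168035 = 228.7 W/m².

229 W/m²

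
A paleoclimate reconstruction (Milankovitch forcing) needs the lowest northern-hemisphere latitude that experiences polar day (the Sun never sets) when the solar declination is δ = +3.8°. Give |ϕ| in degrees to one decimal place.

|ϕ| = 86.2°

Polar day requires cos h₀ = −tan ϕ tan δ ≤ −1, i.e. tan ϕ tan δ ≥ 1.
The boundary is |tan ϕ| · |tan δ| = 1, so |ϕ| = 90° − |δ| = 90° − 3.8° = 86.2° in the northern hemisphere.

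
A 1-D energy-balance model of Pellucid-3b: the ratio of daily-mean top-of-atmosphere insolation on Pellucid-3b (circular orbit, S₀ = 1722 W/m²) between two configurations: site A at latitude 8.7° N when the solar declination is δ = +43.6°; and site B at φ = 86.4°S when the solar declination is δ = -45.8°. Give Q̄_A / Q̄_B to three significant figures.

— Configuration A (φ=+8.7°):
cos H₀ = −tan(+8.7°) tan(+43.600°) = -0.1457, H₀ = 1.7170 rad.
Bracket: H₀ sin φ sin δ + cos φ cos δ sin H₀ = 1.7170×0.15126×0.68962 + 0.98849×0.72417×0.98933 = 0.179104 + 0.708197 = 0.887301.
Q̄ = (S₀/π) × [bracket] = (1722/π) × 0.887301 = 486.36 W/m².
— Configuration B (φ=-86.4°):
cos H₀ = −tan(-86.4°) tan(-45.800°) = -16.3447 ≤ −1 ⇒ polar day, H₀ = π.
Bracket: H₀ sin φ sin δ + cos φ cos δ sin H₀ = 3.1416×-0.99803×-0.71691 + 0.06279×0.69717×0.00000 = 2.247808 + 0.000000 = 2.247808.
Q̄ = (S₀/π) × [bracket] = (1722/π) × 2.247808 = 1232.1 W/m².
Ratio Q̄_A / Q̄_B = 486.36 / 1232.1 = 0.3947.

Q̄_A / Q̄_B ≈ 0.395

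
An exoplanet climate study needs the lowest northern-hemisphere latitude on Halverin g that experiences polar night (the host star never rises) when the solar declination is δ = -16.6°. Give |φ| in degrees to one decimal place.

Polar night requires cos H₀ = −tan φ tan δ ≥ 1, i.e. tan φ tan δ ≤ −1.
The boundary is |tan φ| · |tan δ| = 1, so |φ| = 90° − |δ| = 90° − 16.6° = 73.4° in the northern hemisphere.

|φ| = 73.4°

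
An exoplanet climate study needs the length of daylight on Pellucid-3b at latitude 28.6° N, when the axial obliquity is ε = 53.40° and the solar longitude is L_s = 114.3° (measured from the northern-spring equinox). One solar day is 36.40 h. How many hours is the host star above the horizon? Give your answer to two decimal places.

Solar declination: sin δ = sin ε · sin L_s = sin 53.40° × sin 114.3° = 0.73169, so δ = +47.028°.
cos h₀ = −tan ϕ · tan δ = −tan(+28.6°) × tan(+47.028°) = -0.5853, so h₀ = 2.1960 rad = 125.82°.
Daylight = 2h₀/(2π) × 36.40 h = (2.1960/π) × 36.40 = 25.44 h.

25.44 h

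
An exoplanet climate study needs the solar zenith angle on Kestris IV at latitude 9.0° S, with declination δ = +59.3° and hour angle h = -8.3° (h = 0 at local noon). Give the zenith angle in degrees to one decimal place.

θ_z = 68.6°

cos θ_z = sin φ sin δ + cos φ cos δ cos h = -0.134511 + 0.498976 = 0.364465.
θ_z = arccos(0.364465) = 68.6°.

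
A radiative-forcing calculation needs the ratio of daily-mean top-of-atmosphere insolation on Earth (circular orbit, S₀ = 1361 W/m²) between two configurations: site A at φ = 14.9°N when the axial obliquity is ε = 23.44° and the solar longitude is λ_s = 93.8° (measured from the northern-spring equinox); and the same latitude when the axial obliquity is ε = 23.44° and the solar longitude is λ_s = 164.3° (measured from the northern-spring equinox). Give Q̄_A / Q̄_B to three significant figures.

— Configuration A (φ=+14.9°):
Solar declination: sin δ = sin ε · sin λ_s = sin 23.44° × sin 93.8° = 0.39691, so δ = +23.385°.
cos H₀ = −tan(+14.9°) tan(+23.385°) = -0.1151, H₀ = 1.6861 rad.
Bracket: H₀ sin φ sin δ + cos φ cos δ sin H₀ = 1.6861×0.25713×0.39691 + 0.96638×0.91786×0.99336 = 0.172079 + 0.881112 = 1.053191.
Q̄ = (S₀/π) × [bracket] = (1361/π) × 1.053191 = 456.26 W/m².
— Configuration B (φ=+14.9°):
Solar declination: sin δ = sin ε · sin λ_s = sin 23.44° × sin 164.3° = 0.10764, so δ = +6.179°.
cos H₀ = −tan(+14.9°) tan(+6.179°) = -0.0288, H₀ = 1.5996 rad.
Bracket: H₀ sin φ sin δ + cos φ cos δ sin H₀ = 1.5996×0.25713×0.10764 + 0.96638×0.99419×0.99958 = 0.044273 + 0.960362 = 1.004635.
Q̄ = (S₀/π) × [bracket] = (1361/π) × 1.004635 = 435.23 W/m².
Ratio Q̄_A / Q̄_B = 456.26 / 435.23 = 1.048.

Q̄_A / Q̄_B ≈ 1.05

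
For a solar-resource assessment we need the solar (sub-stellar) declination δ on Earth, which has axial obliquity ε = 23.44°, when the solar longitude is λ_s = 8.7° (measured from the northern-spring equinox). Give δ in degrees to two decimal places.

δ = +3.45°

sin δ = sin ε · sin λ_s = sin 23.44° × sin 8.7° = 0.060170.
δ = arcsin(0.060170) = +3.45°.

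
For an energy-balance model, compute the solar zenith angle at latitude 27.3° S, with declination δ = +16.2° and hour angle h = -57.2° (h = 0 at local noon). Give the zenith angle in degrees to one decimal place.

cos θ_z = sin ϕ sin δ + cos ϕ cos δ cos h = -0.127959 + 0.462258 = 0.334299.
θ_z = arccos(0.334299) = 70.5°.

θ_z = 70.5°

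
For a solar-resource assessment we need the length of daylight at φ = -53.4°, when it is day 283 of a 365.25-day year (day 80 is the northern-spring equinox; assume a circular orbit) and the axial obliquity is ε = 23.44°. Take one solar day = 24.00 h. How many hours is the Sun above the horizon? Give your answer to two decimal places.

13.43 h

Solar longitude: λ_s = 360° × (283 − 80)/365.25 = 200.082°.
sin δ = sin 23.44° × sin 200.082° = -0.13659, so δ = -7.850°.
cos H₀ = −tan φ · tan δ = −tan(-53.4°) × tan(-7.850°) = -0.1857, so H₀ = 1.7575 rad = 100.70°.
Daylight = 2H₀/(2π) × 24.00 h = (1.7575/π) × 24.00 = 13.43 h.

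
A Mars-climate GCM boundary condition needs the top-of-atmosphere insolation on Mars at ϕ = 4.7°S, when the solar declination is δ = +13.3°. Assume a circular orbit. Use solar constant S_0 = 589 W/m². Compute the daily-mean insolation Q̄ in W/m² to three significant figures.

cos h₀ = −tan(-4.7°) tan(+13.300°) = 0.0194, h₀ = 1.5514 rad.
Bracket: h₀ sin ϕ sin δ + cos ϕ cos δ sin h₀ = 1.5514×-0.08194×0.23005 + 0.99664×0.97318×0.99981 = -0.029244 + 0.969726 = 0.940482.
Q̄ = (S_0/π) × [bracket] = (589/π) × 0.940482 = 176.3 W/m².

Q̄ ≈ 176 W/m²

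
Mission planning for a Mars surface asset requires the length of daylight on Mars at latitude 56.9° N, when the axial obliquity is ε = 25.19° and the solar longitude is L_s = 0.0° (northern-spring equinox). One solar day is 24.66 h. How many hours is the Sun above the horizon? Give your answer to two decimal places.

Solar declination: sin δ = sin ε · sin L_s = sin 25.19° × sin 0.0° = 0.00000, so δ = +0.000°.
cos h₀ = −tan ϕ · tan δ = −tan(+56.9°) × tan(+0.000°) = -0.0000, so h₀ = 1.5708 rad = 90.00°.
Daylight = 2h₀/(2π) × 24.66 h = (1.5708/π) × 24.66 = 12.33 h.

12.33 h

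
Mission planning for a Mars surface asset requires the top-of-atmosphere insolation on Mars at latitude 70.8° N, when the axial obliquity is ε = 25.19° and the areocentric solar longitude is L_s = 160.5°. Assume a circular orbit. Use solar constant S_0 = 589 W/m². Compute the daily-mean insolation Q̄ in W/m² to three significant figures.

sin δ = sin 25.19° × sin 160.5° = 0.14208, so δ = +8.168°.
cos h₀ = −tan(+70.8°) tan(+8.168°) = -0.4122, h₀ = 1.9956 rad.
Bracket: h₀ sin ϕ sin δ + cos ϕ cos δ sin h₀ = 1.9956×0.94438×0.14208 + 0.32887×0.98986×0.91111 = 0.267765 + 0.296598 = 0.564363.
Q̄ = (S_0/π) × [bracket] = (589/π) × 0.564363 = 105.8 W/m².

Q̄ ≈ 106 W/m²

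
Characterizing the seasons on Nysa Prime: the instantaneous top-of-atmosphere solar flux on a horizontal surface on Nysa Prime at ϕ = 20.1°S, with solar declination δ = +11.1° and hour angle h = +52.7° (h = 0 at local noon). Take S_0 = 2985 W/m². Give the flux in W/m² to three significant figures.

cos θ_z = sin ϕ sin δ + cos ϕ cos δ cos h = -0.066162 + 0.558434 = 0.492272.
Flux = S_0 · cos θ_z = 2985 × 0.492272 = 1469 W/m².

1.47e+03 W/m²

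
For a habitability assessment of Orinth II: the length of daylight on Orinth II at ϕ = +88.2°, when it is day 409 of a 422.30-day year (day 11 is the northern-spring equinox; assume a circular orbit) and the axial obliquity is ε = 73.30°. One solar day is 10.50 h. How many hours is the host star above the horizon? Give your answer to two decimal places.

0.00 h

Solar longitude: L_s = 360° × (409 − 11)/422.30 = 339.285°.
sin δ = sin 73.30° × sin 339.285° = -0.33880, so δ = -19.804°.
cos h₀ = −tan ϕ · tan δ = 11.4586 ≥ 1, so the host star never rises (polar night) and h₀ = 0.
Daylight = 2h₀/(2π) × 10.50 h = (0.0000/π) × 10.50 = 0.00 h.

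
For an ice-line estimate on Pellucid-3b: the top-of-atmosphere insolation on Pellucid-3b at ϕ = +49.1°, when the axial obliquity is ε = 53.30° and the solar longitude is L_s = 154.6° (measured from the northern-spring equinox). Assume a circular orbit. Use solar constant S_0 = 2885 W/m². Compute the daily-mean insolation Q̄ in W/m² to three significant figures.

Q̄ ≈ 991 W/m²

Solar declination: sin δ = sin ε · sin L_s = sin 53.30° × sin 154.6° = 0.34391, so δ = +20.115°.
cos h₀ = −tan(+49.1°) tan(+20.115°) = -0.4228, h₀ = 2.0073 rad.
Bracket: h₀ sin ϕ sin δ + cos ϕ cos δ sin h₀ = 2.0073×0.75585×0.34391 + 0.65474×0.93900×0.90622 = 0.521786 + 0.557145 = 1.078931.
Q̄ = (S_0/π) × [bracket] = (2885/π) × 1.078931 = 990.8 W/m².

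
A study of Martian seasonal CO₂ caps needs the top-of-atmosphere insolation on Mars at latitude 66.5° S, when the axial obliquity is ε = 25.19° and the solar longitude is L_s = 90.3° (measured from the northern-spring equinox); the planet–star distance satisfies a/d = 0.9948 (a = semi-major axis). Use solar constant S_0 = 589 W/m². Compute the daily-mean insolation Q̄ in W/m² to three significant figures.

Q̄ ≈ 0.00 W/m²

Solar declination: sin δ = sin ε · sin L_s = sin 25.19° × sin 90.3° = 0.42562, so δ = +25.190°.
cos h₀ = −tan(-66.5°) tan(+25.190°) = 1.0817 ≥ 1 ⇒ polar night, h₀ = 0 and Q̄ = 0.
Inverse-square distance factor (a/d)² = 0.9948² = 0.989627.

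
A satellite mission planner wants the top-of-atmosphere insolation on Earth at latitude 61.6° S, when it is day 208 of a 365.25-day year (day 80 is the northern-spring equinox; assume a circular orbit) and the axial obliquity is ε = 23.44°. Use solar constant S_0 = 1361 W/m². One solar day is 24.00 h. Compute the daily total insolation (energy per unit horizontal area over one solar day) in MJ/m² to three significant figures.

3.69 MJ/m²

Solar longitude: L_s = 360° × (208 − 80)/365.25 = 126.160°.
sin δ = sin 23.44° × sin 126.160° = 0.32116, so δ = +18.733°.
cos h₀ = −tan(-61.6°) tan(+18.733°) = 0.6272, h₀ = 0.8928 rad.
Bracket: h₀ sin ϕ sin δ + cos ϕ cos δ sin h₀ = 0.8928×-0.87965×0.32116 + 0.47562×0.94702×0.77885 = -0.252223 + 0.350811 = 0.098588.
Q̄ = (S_0/π) × [bracket] = (1361/π) × 0.098588 = 42.710 W/m².
Daily total = Q̄ × 24.00 h × 3600 s/h = 42.710 × 24.00 × 3600 / 10⁶ = 3.690 MJ/m².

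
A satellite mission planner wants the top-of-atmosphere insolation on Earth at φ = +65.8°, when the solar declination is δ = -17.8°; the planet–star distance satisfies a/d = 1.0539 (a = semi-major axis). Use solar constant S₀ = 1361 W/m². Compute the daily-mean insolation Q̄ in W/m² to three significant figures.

Q̄ ≈ 27.4 W/m²

cos H₀ = −tan(+65.8°) tan(-17.800°) = 0.7144, H₀ = 0.7750 rad.
Bracket: H₀ sin φ sin δ + cos φ cos δ sin H₀ = 0.7750×0.91212×-0.30570 + 0.40992×0.95213×0.69974 = -0.216097 + 0.273107 = 0.057010.
Inverse-square distance factor (a/d)² = 1.0539² = 1.110705.
Q̄ = (S₀/π) × 1.110705 × [bracket] = (1361/π) × 1.110705 × 0.057010 = 27.43 W/m².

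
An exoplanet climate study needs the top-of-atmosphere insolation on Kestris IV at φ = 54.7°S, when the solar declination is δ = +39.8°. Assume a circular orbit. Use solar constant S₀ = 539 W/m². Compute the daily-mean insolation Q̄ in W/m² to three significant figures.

Q̄ ≈ 0.00 W/m²

cos H₀ = −tan(-54.7°) tan(+39.800°) = 1.1767 ≥ 1 ⇒ polar night, H₀ = 0 and Q̄ = 0.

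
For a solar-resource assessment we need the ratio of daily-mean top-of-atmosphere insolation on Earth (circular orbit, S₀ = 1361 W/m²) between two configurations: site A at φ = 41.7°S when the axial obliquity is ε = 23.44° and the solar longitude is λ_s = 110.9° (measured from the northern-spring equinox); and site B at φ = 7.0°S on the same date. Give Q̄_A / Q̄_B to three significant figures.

Q̄_A / Q̄_B ≈ 0.410

— Configuration A (φ=-41.7°):
Solar declination: sin δ = sin ε · sin λ_s = sin 23.44° × sin 110.9° = 0.37162, so δ = +21.815°.
cos H₀ = −tan(-41.7°) tan(+21.815°) = 0.3566, H₀ = 1.2061 rad.
Bracket: H₀ sin φ sin δ + cos φ cos δ sin H₀ = 1.2061×-0.66523×0.37162 + 0.74664×0.92839×0.93424 = -0.298163 + 0.647590 = 0.349427.
Q̄ = (S₀/π) × [bracket] = (1361/π) × 0.349427 = 151.38 W/m².
— Configuration B (φ=-7.0°):
cos H₀ = −tan(-7.0°) tan(+21.815°) = 0.0491, H₀ = 1.5216 rad.
Bracket: H₀ sin φ sin δ + cos φ cos δ sin H₀ = 1.5216×-0.12187×0.37162 + 0.99255×0.92839×0.99879 = -0.068912 + 0.920359 = 0.851447.
Q̄ = (S₀/π) × [bracket] = (1361/π) × 0.851447 = 368.86 W/m².
Ratio Q̄_A / Q̄_B = 151.38 / 368.86 = 0.4104.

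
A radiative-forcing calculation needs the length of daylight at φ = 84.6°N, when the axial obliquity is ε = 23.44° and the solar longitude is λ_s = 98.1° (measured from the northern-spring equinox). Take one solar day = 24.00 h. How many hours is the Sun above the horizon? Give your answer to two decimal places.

Solar declination: sin δ = sin ε · sin λ_s = sin 23.44° × sin 98.1° = 0.39382, so δ = +23.192°.
Sunrise equation: cos H₀ = −tan φ · tan δ = -4.5325 ≤ −1, so the Sun never sets (polar day) and H₀ = π.
Daylight = 2H₀/(2π) × 24.00 h = (3.1416/π) × 24.00 = 24.00 h.

24.00 h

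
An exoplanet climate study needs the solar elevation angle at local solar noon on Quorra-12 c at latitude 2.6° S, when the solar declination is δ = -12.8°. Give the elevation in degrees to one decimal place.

At local noon the hour angle is zero, so the zenith angle equals |φ − δ| = |-2.6° − (-12.800°)| = 10.200°.
Elevation = 90° − 10.200° = 79.8°.

79.8°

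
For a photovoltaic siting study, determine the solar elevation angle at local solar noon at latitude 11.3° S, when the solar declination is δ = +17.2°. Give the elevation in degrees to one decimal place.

At local noon the hour angle is zero, so the zenith angle equals |φ − δ| = |-11.3° − (+17.200°)| = 28.500°.
Elevation = 90° − 28.500° = 61.5°.

61.5°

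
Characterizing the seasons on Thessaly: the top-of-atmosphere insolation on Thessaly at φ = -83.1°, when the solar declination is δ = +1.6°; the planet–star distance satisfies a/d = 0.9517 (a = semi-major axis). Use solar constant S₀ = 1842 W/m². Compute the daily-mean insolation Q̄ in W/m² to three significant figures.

cos H₀ = −tan(-83.1°) tan(+1.600°) = 0.2308, H₀ = 1.3379 rad.
Bracket: H₀ sin φ sin δ + cos φ cos δ sin H₀ = 1.3379×-0.99276×0.02792 + 0.12014×0.99961×0.97300 = -0.037084 + 0.116851 = 0.079767.
Inverse-square distance factor (a/d)² = 0.9517² = 0.905733.
Q̄ = (S₀/π) × 0.905733 × [bracket] = (1842/π) × 0.905733 × 0.079767 = 42.36 W/m².

Q̄ ≈ 42.4 W/m²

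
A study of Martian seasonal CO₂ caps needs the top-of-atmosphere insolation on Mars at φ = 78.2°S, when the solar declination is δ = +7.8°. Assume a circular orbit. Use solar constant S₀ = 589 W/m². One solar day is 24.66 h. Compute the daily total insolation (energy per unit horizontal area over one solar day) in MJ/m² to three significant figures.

cos H₀ = −tan(-78.2°) tan(+7.800°) = 0.6557, H₀ = 0.8557 rad.
Bracket: H₀ sin φ sin δ + cos φ cos δ sin H₀ = 0.8557×-0.97887×0.13572 + 0.20450×0.99075×0.75502 = -0.113682 + 0.152973 = 0.039291.
Q̄ = (S₀/π) × [bracket] = (589/π) × 0.039291 = 7.3665 W/m².
Daily total = Q̄ × 24.66 h × 3600 s/h = 7.3665 × 24.66 × 3600 / 10⁶ = 0.6540 MJ/m².

0.654 MJ/m²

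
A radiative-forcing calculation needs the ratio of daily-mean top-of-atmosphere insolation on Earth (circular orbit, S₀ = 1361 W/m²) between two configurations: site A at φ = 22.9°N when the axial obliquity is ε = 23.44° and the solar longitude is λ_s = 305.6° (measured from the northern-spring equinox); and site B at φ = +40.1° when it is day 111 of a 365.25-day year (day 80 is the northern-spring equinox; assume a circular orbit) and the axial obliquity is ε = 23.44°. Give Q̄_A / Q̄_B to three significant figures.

— Configuration A (φ=+22.9°):
Solar declination: sin δ = sin ε · sin λ_s = sin 23.44° × sin 305.6° = -0.32344, so δ = -18.871°.
cos H₀ = −tan(+22.9°) tan(-18.871°) = 0.1444, H₀ = 1.4259 rad.
Bracket: H₀ sin φ sin δ + cos φ cos δ sin H₀ = 1.4259×0.38912×-0.32344 + 0.92119×0.94625×0.98952 = -0.179459 + 0.862541 = 0.683082.
Q̄ = (S₀/π) × [bracket] = (1361/π) × 0.683082 = 295.92 W/m².
— Configuration B (φ=+40.1°):
Solar longitude: λ_s = 360° × (111 − 80)/365.25 = 30.554°.
sin δ = sin 23.44° × sin 30.554° = 0.20222, so δ = +11.667°.
cos H₀ = −tan(+40.1°) tan(+11.667°) = -0.1739, H₀ = 1.7456 rad.
Bracket: H₀ sin φ sin δ + cos φ cos δ sin H₀ = 1.7456×0.64412×0.20222 + 0.76492×0.97934×0.98477 = 0.227371 + 0.737708 = 0.965079.
Q̄ = (S₀/π) × [bracket] = (1361/π) × 0.965079 = 418.09 W/m².
Ratio Q̄_A / Q̄_B = 295.92 / 418.09 = 0.7078.

Q̄_A / Q̄_B ≈ 0.708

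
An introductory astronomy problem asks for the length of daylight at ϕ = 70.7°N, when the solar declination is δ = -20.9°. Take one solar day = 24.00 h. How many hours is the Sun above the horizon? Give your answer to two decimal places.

cos h₀ = −tan ϕ · tan δ = 1.0904 ≥ 1, so the Sun never rises (polar night) and h₀ = 0.
Daylight = 2h₀/(2π) × 24.00 h = (0.0000/π) × 24.00 = 0.00 h.

0.00 h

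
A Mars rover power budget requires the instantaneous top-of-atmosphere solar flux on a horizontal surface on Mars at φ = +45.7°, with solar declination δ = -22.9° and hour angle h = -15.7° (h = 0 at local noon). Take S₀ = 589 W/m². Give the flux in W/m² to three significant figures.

201 W/m²

cos θ_z = sin φ sin δ + cos φ cos δ cos h = -0.278493 + 0.619367 = 0.340874.
Flux = S₀ · cos θ_z = 589 × 0.340874 = 200.8 W/m².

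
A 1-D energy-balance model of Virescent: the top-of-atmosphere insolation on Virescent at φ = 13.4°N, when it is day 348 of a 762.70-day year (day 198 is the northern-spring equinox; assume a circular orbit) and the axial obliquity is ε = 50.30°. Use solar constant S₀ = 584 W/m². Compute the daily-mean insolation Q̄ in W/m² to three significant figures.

Solar longitude: λ_s = 360° × (348 − 198)/762.70 = 70.801°.
sin δ = sin 50.30° × sin 70.801° = 0.72661, so δ = +46.603°.
cos H₀ = −tan(+13.4°) tan(+46.603°) = -0.2519, H₀ = 1.8255 rad.
Bracket: H₀ sin φ sin δ + cos φ cos δ sin H₀ = 1.8255×0.23175×0.72661 + 0.97278×0.68705×0.96774 = 0.307399 + 0.646788 = 0.954187.
Q̄ = (S₀/π) × [bracket] = (584/π) × 0.954187 = 177.4 W/m².

Q̄ ≈ 177 W/m²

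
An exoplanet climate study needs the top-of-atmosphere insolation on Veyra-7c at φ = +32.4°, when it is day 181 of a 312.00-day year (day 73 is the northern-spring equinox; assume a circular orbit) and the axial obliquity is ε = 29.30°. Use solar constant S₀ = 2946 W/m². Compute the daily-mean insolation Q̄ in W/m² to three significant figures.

Q̄ ≈ 1.07e+03 W/m²

Solar longitude: λ_s = 360° × (181 − 73)/312.00 = 124.615°.
sin δ = sin 29.30° × sin 124.615° = 0.40275, so δ = +23.750°.
cos H₀ = −tan(+32.4°) tan(+23.750°) = -0.2792, H₀ = 1.8538 rad.
Bracket: H₀ sin φ sin δ + cos φ cos δ sin H₀ = 1.8538×0.53583×0.40275 + 0.84433×0.91531×0.96022 = 0.400060 + 0.742081 = 1.142141.
Q̄ = (S₀/π) × [bracket] = (2946/π) × 1.142141 = 1071 W/m².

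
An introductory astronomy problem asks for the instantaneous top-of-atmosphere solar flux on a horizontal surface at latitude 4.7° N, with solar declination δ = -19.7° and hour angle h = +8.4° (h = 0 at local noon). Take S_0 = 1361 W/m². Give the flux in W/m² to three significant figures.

1.23e+03 W/m²

cos θ_z = sin ϕ sin δ + cos ϕ cos δ cos h = -0.027621 + 0.928239 = 0.900618.
Flux = S_0 · cos θ_z = 1361 × 0.900618 = 1226 W/m².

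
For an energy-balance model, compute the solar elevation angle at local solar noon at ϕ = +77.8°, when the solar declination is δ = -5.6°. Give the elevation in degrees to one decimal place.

6.6°

At local noon the hour angle is zero, so the zenith angle equals |ϕ − δ| = |+77.8° − (-5.600°)| = 83.400°.
Elevation = 90° − 83.400° = 6.6°.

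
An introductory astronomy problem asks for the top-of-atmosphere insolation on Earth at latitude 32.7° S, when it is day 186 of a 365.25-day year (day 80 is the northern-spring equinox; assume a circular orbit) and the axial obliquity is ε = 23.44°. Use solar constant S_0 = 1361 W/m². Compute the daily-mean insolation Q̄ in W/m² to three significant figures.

Q̄ ≈ 207 W/m²

Solar longitude: L_s = 360° × (186 − 80)/365.25 = 104.476°.
sin δ = sin 23.44° × sin 104.476° = 0.38516, so δ = +22.654°.
cos h₀ = −tan(-32.7°) tan(+22.654°) = 0.2679, h₀ = 1.2995 rad.
Bracket: h₀ sin ϕ sin δ + cos ϕ cos δ sin h₀ = 1.2995×-0.54024×0.38516 + 0.84151×0.92285×0.96344 = -0.270398 + 0.748195 = 0.477797.
Q̄ = (S_0/π) × [bracket] = (1361/π) × 0.477797 = 207.0 W/m².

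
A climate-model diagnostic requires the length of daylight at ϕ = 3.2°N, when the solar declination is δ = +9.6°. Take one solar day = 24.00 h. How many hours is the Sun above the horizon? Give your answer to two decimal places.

12.07 h

cos h₀ = −tan ϕ · tan δ = −tan(+3.2°) × tan(+9.600°) = -0.0095, so h₀ = 1.5803 rad = 90.54°.
Daylight = 2h₀/(2π) × 24.00 h = (1.5803/π) × 24.00 = 12.07 h.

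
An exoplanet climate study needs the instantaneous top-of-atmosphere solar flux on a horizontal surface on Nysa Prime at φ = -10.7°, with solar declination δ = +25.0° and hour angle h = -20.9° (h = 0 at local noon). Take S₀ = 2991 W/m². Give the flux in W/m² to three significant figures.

2.25e+03 W/m²

cos θ_z = sin φ sin δ + cos φ cos δ cos h = -0.078466 + 0.831955 = 0.753489.
Flux = S₀ · cos θ_z = 2991 × 0.753489 = 2254 W/m².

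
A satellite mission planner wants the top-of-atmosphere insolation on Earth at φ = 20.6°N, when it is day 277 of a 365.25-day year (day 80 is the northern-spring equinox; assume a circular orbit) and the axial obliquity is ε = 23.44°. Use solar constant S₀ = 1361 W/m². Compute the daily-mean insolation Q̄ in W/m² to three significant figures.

Q̄ ≈ 381 W/m²

Solar longitude: λ_s = 360° × (277 − 80)/365.25 = 194.168°.
sin δ = sin 23.44° × sin 194.168° = -0.09737, so δ = -5.588°.
cos H₀ = −tan(+20.6°) tan(-5.588°) = 0.0368, H₀ = 1.5340 rad.
Bracket: H₀ sin φ sin δ + cos φ cos δ sin H₀ = 1.5340×0.35184×-0.09737 + 0.93606×0.99525×0.99932 = -0.052553 + 0.930980 = 0.878427.
Q̄ = (S₀/π) × [bracket] = (1361/π) × 0.878427 = 380.6 W/m².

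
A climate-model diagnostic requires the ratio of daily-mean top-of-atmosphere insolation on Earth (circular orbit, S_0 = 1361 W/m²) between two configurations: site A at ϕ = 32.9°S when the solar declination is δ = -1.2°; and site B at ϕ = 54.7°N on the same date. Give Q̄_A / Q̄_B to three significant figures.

— Configuration A (ϕ=-32.9°):
cos h₀ = −tan(-32.9°) tan(-1.200°) = -0.0136, h₀ = 1.5843 rad.
Bracket: h₀ sin ϕ sin δ + cos ϕ cos δ sin h₀ = 1.5843×-0.54317×-0.02094 + 0.83962×0.99978×0.99991 = 0.018020 + 0.839360 = 0.857380.
Q̄ = (S_0/π) × [bracket] = (1361/π) × 0.857380 = 371.43 W/m².
— Configuration B (ϕ=+54.7°):
cos h₀ = −tan(+54.7°) tan(-1.200°) = 0.0296, h₀ = 1.5412 rad.
Bracket: h₀ sin ϕ sin δ + cos ϕ cos δ sin h₀ = 1.5412×0.81614×-0.02094 + 0.57786×0.99978×0.99956 = -0.026339 + 0.577479 = 0.551140.
Q̄ = (S_0/π) × [bracket] = (1361/π) × 0.551140 = 238.76 W/m².
Ratio Q̄_A / Q̄_B = 371.43 / 238.76 = 1.556.

Q̄_A / Q̄_B ≈ 1.56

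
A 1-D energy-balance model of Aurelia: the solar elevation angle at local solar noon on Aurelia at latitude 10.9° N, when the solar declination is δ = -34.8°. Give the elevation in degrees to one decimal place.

44.3°

At local noon the hour angle is zero, so the zenith angle equals |φ − δ| = |+10.9° − (-34.800°)| = 45.700°.
Elevation = 90° − 45.700° = 44.3°.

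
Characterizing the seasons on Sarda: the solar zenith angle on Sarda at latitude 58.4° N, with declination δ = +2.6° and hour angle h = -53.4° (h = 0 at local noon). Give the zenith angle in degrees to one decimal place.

cos θ_z = sin ϕ sin δ + cos ϕ cos δ cos h = 0.038637 + 0.312092 = 0.350729.
θ_z = arccos(0.350729) = 69.5°.

θ_z = 69.5°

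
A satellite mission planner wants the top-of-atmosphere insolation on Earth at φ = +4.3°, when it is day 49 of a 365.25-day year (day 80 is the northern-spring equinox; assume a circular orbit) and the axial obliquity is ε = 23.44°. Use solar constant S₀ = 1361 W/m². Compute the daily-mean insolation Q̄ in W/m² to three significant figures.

Solar longitude: λ_s = 360° × (49 − 80)/365.25 = -30.554°, i.e. -30.554° + 360° = 329.446°.
sin δ = sin 23.44° × sin 329.446° = -0.20222, so δ = -11.667°.
cos H₀ = −tan(+4.3°) tan(-11.667°) = 0.0155, H₀ = 1.5553 rad.
Bracket: H₀ sin φ sin δ + cos φ cos δ sin H₀ = 1.5553×0.07498×-0.20222 + 0.99719×0.97934×0.99988 = -0.023582 + 0.976471 = 0.952889.
Q̄ = (S₀/π) × [bracket] = (1361/π) × 0.952889 = 412.8 W/m².

Q̄ ≈ 413 W/m²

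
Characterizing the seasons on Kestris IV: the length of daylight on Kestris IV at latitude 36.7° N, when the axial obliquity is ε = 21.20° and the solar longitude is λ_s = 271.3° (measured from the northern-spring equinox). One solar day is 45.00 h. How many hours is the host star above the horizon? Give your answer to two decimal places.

Solar declination: sin δ = sin ε · sin λ_s = sin 21.20° × sin 271.3° = -0.36153, so δ = -21.194°.
cos H₀ = −tan φ · tan δ = −tan(+36.7°) × tan(-21.194°) = 0.2890, so H₀ = 1.2776 rad = 73.20°.
Daylight = 2H₀/(2π) × 45.00 h = (1.2776/π) × 45.00 = 18.30 h.

18.30 h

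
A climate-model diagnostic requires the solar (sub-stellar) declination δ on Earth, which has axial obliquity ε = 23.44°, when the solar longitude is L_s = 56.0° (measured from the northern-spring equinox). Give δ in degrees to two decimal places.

δ = +19.26°

sin δ = sin ε · sin L_s = sin 23.44° × sin 56.0° = 0.329782.
δ = arcsin(0.329782) = +19.26°.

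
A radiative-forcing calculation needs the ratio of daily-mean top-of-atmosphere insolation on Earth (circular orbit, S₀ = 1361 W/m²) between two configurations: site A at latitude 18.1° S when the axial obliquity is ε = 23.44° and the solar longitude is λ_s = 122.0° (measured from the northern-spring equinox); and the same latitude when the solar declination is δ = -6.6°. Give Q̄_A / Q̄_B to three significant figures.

— Configuration A (φ=-18.1°):
Solar declination: sin δ = sin ε · sin λ_s = sin 23.44° × sin 122.0° = 0.33734, so δ = +19.715°.
cos H₀ = −tan(-18.1°) tan(+19.715°) = 0.1171, H₀ = 1.4534 rad.
Bracket: H₀ sin φ sin δ + cos φ cos δ sin H₀ = 1.4534×-0.31068×0.33734 + 0.95052×0.94138×0.99312 = -0.152323 + 0.888644 = 0.736321.
Q̄ = (S₀/π) × [bracket] = (1361/π) × 0.736321 = 318.99 W/m².
— Configuration B (φ=-18.1°):
cos H₀ = −tan(-18.1°) tan(-6.600°) = -0.0378, H₀ = 1.6086 rad.
Bracket: H₀ sin φ sin δ + cos φ cos δ sin H₀ = 1.6086×-0.31068×-0.11494 + 0.95052×0.99337×0.99928 = 0.057442 + 0.943538 = 1.000980.
Q̄ = (S₀/π) × [bracket] = (1361/π) × 1.000980 = 433.64 W/m².
Ratio Q̄_A / Q̄_B = 318.99 / 433.64 = 0.7356.

Q̄_A / Q̄_B ≈ 0.736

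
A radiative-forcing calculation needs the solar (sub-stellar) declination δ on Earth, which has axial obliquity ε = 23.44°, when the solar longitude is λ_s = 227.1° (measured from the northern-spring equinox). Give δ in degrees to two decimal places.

sin δ = sin ε · sin λ_s = sin 23.44° × sin 227.1° = -0.291397.
δ = arcsin(-0.291397) = -16.94°.

δ = -16.94°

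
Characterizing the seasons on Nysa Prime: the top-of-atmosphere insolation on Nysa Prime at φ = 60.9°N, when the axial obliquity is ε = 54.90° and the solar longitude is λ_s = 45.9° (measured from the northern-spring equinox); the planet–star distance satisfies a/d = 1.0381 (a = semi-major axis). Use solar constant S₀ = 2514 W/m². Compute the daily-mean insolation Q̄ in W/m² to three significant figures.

Q̄ ≈ 1.39e+03 W/m²

Solar declination: sin δ = sin ε · sin λ_s = sin 54.90° × sin 45.9° = 0.58753, so δ = +35.982°.
cos H₀ = −tan(+60.9°) tan(+35.982°) = -1.3045 ≤ −1 ⇒ polar day, H₀ = π.
Bracket: H₀ sin φ sin δ + cos φ cos δ sin H₀ = 3.1416×0.87377×0.58753 + 0.48634×0.80920×0.00000 = 1.612791 + 0.000000 = 1.612791.
Inverse-square distance factor (a/d)² = 1.0381² = 1.077652.
Q̄ = (S₀/π) × 1.077652 × [bracket] = (2514/π) × 1.077652 × 1.612791 = 1391 W/m².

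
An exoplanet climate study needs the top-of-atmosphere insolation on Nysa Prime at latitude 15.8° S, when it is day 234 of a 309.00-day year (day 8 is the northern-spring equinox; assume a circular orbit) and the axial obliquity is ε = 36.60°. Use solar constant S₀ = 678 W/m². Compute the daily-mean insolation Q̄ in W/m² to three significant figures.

Q̄ ≈ 226 W/m²

Solar longitude: λ_s = 360° × (234 − 8)/309.00 = 263.301°.
sin δ = sin 36.60° × sin 263.301° = -0.59215, so δ = -36.310°.
cos H₀ = −tan(-15.8°) tan(-36.310°) = -0.2079, H₀ = 1.7803 rad.
Bracket: H₀ sin φ sin δ + cos φ cos δ sin H₀ = 1.7803×-0.27228×-0.59215 + 0.96222×0.80582×0.97814 = 0.287039 + 0.758426 = 1.045465.
Q̄ = (S₀/π) × [bracket] = (678/π) × 1.045465 = 225.6 W/m².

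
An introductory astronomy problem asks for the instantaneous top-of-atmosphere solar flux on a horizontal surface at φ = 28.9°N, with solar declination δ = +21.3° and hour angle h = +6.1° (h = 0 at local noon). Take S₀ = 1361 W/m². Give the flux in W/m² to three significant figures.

cos θ_z = sin φ sin δ + cos φ cos δ cos h = 0.175553 + 0.811044 = 0.986597.
Flux = S₀ · cos θ_z = 1361 × 0.986597 = 1343 W/m².

1.34e+03 W/m²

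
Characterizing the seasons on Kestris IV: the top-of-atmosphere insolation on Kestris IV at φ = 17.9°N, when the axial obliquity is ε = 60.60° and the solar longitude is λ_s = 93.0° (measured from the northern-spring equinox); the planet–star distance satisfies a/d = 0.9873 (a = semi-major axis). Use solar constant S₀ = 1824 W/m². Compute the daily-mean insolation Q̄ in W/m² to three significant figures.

Q̄ ≈ 548 W/m²

Solar declination: sin δ = sin ε · sin λ_s = sin 60.60° × sin 93.0° = 0.87002, so δ = +60.461°.
cos H₀ = −tan(+17.9°) tan(+60.461°) = -0.5700, H₀ = 2.1773 rad.
Bracket: H₀ sin φ sin δ + cos φ cos δ sin H₀ = 2.1773×0.30736×0.87002 + 0.95159×0.49302×0.82166 = 0.582230 + 0.385484 = 0.967714.
Inverse-square distance factor (a/d)² = 0.9873² = 0.974761.
Q̄ = (S₀/π) × 0.974761 × [bracket] = (1824/π) × 0.974761 × 0.967714 = 547.7 W/m².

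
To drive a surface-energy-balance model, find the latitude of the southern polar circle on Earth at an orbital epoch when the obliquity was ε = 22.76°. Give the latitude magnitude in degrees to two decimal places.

67.24°

The polar circle is the lowest latitude that experiences at least one full rotation of continuous darkness at the northern-summer solstice; it lies at |ϕ| = 90° − ε = 90° − 22.76° = 67.24°.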